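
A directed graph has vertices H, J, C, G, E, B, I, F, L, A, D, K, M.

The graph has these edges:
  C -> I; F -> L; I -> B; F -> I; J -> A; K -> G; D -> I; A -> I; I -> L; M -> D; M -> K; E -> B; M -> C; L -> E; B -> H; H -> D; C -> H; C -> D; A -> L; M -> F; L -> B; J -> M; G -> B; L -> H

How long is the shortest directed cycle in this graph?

For each vertex v, BFS finds the shortest path from v back to v.
The shortest such closed walk is L → H → D → I → L, length 4.

4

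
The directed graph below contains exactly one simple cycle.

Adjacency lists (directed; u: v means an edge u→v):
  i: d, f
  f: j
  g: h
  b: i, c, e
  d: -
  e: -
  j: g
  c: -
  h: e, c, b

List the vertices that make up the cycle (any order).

DFS with gray/black marking from h:
h gray
  e gray
  e black
  c gray
  c black
  b gray
    i gray
      d gray
      d black
      f gray
        j gray
          g gray
            g→h: h is gray → back edge
Back edge closes the cycle h → b → i → f → j → g → h; its vertices are {b, f, g, h, i, j}.

b, f, g, h, i, j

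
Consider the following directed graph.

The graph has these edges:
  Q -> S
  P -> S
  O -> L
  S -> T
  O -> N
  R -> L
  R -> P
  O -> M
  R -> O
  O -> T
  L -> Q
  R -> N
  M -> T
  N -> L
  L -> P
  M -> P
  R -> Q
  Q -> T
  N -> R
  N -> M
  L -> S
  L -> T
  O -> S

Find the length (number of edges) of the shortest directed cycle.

2

For each vertex v, BFS finds the shortest path from v back to v.
The shortest such closed walk is R → N → R, length 2.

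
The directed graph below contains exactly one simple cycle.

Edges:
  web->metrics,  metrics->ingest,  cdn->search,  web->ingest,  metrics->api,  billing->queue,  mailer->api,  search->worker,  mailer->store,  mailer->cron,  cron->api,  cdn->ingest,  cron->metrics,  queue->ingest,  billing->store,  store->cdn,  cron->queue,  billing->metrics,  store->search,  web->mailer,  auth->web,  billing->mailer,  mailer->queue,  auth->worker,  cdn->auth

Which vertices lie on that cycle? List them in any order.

cdn, web, auth, store, mailer

DFS with gray/black marking from mailer:
mailer gray
  api gray
  api black
  store gray
    cdn gray
      search gray
        worker gray
        worker black
      search black
      auth gray
        auth→worker: worker black — skip
        web gray
          web→mailer: mailer is gray → back edge
Back edge closes the cycle mailer → store → cdn → auth → web → mailer; its vertices are {cdn, web, auth, store, mailer}.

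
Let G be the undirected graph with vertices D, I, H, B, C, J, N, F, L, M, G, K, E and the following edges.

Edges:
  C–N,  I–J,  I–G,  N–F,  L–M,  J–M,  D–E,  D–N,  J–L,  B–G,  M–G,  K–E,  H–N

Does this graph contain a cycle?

DFS, tracking each vertex's parent; an edge to a visited non-parent vertex closes a cycle.
Start from G:
visit G (parent –)
  visit I (parent G)
    I–G: parent, skip
    visit J (parent I)
      J–I: parent, skip
      visit L (parent J)
        visit M (parent L)
          M–L: parent, skip
          M–J: J visited and ≠ parent → cycle
Cycle: J – L – M – J.

Yes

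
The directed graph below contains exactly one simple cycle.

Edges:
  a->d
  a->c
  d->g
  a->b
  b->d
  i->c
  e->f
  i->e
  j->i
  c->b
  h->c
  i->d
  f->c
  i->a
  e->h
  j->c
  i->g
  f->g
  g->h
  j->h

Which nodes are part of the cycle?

DFS with gray/black marking from b:
b gray
  d gray
    g gray
      h gray
        c gray
          c→b: b is gray → back edge
Back edge closes the cycle b → d → g → h → c → b; its vertices are {b, c, d, g, h}.

b, c, d, g, h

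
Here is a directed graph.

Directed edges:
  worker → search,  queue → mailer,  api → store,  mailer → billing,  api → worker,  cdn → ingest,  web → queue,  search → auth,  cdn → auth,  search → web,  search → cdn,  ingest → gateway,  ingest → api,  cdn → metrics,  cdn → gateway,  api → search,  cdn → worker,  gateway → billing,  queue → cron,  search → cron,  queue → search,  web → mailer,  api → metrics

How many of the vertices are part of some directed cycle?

7

A vertex is on a directed cycle iff it belongs to a strongly connected component of size ≥ 2 (or has a self-loop).
The vertices on cycles are {api, cdn, web, queue, ingest, search, worker} — 7 in total.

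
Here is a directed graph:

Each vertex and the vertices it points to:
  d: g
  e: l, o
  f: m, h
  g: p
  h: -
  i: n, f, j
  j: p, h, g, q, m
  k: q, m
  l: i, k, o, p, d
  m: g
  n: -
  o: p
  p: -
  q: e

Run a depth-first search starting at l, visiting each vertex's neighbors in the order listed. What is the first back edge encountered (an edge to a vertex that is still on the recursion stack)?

e→l

DFS from l (visiting each vertex's neighbors in the order listed); mark gray on enter, black on exit:
l gray
  i gray
    n gray
    n black
    f gray
      m gray
        g gray
          p gray
          p black
        g black
      m black
      h gray
      h black
    f black
    j gray
      j→p: p black — skip
      j→h: h black — skip
      j→g: g black — skip
      q gray
        e gray
          e→l: l is gray → back edge
First back edge: e → l.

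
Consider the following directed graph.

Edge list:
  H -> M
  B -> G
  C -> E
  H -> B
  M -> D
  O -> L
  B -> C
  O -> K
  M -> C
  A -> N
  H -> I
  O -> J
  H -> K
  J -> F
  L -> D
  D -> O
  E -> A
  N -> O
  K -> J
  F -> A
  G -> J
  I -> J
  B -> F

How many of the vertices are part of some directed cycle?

A vertex is on a directed cycle iff it belongs to a strongly connected component of size ≥ 2 (or has a self-loop).
The vertices on cycles are {A, D, F, J, K, L, N, O} — 8 in total.

8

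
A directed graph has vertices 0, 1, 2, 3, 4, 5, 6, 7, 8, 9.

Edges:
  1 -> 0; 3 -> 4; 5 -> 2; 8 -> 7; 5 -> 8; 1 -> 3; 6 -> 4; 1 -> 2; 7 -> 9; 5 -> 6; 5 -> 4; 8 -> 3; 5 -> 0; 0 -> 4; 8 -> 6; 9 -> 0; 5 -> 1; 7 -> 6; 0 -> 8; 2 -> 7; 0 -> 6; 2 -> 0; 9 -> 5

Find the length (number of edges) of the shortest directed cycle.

4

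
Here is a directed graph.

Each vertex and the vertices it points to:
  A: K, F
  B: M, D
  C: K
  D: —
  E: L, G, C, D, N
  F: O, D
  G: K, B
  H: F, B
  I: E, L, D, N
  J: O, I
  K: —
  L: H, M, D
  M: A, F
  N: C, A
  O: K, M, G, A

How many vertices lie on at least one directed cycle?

A vertex is on a directed cycle iff it belongs to a strongly connected component of size ≥ 2 (or has a self-loop).
The vertices on cycles are {A, B, F, G, M, O} — 6 in total.

6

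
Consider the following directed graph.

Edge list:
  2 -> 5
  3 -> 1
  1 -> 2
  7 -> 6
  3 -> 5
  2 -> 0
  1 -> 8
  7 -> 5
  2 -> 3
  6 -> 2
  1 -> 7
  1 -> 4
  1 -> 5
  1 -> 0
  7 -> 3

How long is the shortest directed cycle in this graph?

For each vertex v, BFS finds the shortest path from v back to v.
The shortest such closed walk is 1 → 7 → 3 → 1, length 3.

3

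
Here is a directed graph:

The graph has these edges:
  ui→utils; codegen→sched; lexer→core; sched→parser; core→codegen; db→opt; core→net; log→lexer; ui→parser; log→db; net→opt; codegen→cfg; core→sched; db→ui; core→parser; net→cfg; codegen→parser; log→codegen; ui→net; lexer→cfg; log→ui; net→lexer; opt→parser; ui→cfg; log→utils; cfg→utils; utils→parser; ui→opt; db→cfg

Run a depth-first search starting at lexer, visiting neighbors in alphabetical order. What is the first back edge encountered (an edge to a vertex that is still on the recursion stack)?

net->lexer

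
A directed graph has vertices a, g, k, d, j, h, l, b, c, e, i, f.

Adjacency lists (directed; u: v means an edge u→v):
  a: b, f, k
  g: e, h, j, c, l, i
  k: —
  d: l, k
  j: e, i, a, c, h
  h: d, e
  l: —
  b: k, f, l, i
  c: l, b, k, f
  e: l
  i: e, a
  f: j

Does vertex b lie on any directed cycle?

b is on a cycle iff b can reach itself via ≥1 edge.
b → i → a → b — yes.

Yes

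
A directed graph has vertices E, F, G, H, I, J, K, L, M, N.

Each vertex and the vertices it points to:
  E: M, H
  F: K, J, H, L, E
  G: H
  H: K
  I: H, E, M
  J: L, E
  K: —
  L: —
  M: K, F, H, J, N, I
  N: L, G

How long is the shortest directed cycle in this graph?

2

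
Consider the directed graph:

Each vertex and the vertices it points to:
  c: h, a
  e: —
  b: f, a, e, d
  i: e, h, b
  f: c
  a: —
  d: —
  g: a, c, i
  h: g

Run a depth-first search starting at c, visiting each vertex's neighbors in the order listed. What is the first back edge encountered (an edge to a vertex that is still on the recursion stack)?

DFS from c (visiting each vertex's neighbors in the order listed); mark gray on enter, black on exit:
c gray
  h gray
    g gray
      a gray
      a black
      g→c: c is gray → back edge
First back edge: g → c.

g→c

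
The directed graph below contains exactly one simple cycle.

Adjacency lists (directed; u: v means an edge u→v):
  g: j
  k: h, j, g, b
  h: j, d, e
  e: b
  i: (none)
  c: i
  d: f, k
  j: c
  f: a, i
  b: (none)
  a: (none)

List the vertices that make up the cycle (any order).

d, h, k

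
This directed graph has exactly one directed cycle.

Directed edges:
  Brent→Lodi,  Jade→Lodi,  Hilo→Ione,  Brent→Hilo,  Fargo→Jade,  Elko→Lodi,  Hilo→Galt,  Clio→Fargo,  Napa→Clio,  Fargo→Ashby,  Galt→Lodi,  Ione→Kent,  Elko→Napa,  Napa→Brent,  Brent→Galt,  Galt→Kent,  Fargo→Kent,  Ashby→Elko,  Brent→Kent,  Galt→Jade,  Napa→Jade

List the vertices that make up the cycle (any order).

Clio, Elko, Napa, Ashby, Fargo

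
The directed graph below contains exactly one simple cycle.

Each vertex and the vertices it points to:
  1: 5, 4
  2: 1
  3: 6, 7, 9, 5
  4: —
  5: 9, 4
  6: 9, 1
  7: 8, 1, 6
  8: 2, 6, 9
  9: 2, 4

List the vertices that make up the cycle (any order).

1, 2, 5, 9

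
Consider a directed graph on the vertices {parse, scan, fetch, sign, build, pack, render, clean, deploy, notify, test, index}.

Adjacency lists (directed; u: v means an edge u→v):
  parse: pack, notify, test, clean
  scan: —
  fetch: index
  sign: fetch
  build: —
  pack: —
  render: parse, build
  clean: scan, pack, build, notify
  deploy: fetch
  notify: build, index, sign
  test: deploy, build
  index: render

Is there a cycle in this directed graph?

DFS with white/gray/black marking, starting from build:
build gray
build black
parse gray
  pack gray
  pack black
  notify gray
    notify→build: build black — skip
    index gray
      render gray
        render→parse: parse is gray → back edge
Back edge found, so a cycle exists: parse → notify → index → render → parse.

Yes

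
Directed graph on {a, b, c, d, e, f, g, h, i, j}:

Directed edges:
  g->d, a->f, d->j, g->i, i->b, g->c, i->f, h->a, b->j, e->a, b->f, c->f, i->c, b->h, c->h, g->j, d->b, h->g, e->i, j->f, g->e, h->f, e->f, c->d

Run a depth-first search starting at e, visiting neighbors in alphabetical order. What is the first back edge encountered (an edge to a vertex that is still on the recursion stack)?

DFS from e (visiting neighbors in alphabetical order); mark gray on enter, black on exit:
e gray
  a gray
    f gray
    f black
  a black
  e→f: f black — skip
  i gray
    b gray
      b→f: f black — skip
      h gray
        h→a: a black — skip
        h→f: f black — skip
        g gray
          c gray
            d gray
              d→b: b is gray → back edge
First back edge: d → b.

d→b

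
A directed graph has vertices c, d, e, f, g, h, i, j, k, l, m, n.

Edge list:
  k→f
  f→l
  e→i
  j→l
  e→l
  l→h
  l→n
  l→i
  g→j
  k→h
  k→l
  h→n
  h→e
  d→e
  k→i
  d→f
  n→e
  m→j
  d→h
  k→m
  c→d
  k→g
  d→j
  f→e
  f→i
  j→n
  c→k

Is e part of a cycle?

Yes

e is on a cycle iff e can reach itself via ≥1 edge.
e → l → n → e — yes.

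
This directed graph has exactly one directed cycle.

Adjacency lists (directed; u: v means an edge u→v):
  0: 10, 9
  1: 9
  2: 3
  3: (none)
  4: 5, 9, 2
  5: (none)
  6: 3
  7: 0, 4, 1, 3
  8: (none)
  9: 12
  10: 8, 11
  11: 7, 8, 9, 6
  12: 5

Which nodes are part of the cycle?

0, 7, 10, 11

DFS with gray/black marking from 10:
10 gray
  8 gray
  8 black
  11 gray
    7 gray
      0 gray
        0→10: 10 is gray → back edge
Back edge closes the cycle 10 → 11 → 7 → 0 → 10; its vertices are {0, 7, 10, 11}.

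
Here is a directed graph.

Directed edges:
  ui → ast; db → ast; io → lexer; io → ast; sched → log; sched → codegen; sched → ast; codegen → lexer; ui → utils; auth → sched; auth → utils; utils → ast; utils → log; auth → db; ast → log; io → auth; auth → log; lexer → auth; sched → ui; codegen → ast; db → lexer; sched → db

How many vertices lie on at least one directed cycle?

5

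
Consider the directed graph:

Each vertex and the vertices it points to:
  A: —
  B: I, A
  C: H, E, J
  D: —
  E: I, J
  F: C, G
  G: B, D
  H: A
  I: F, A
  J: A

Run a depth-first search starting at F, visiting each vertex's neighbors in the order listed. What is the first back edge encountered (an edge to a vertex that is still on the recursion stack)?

I->F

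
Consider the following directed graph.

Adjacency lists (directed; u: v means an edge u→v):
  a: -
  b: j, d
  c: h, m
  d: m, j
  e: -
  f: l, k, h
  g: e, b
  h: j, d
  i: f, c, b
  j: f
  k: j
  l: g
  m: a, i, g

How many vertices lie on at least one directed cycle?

11

A vertex is on a directed cycle iff it belongs to a strongly connected component of size ≥ 2 (or has a self-loop).
The vertices on cycles are {b, c, d, f, g, h, i, j, k, l, m} — 11 in total.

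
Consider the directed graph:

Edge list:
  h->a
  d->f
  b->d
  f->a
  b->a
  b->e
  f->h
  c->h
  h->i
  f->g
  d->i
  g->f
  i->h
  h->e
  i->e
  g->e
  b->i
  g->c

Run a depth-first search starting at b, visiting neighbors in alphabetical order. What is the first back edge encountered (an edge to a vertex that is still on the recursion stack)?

i→h

DFS from b (visiting neighbors in alphabetical order); mark gray on enter, black on exit:
b gray
  a gray
  a black
  d gray
    f gray
      f→a: a black — skip
      g gray
        c gray
          h gray
            h→a: a black — skip
            e gray
            e black
            i gray
              i→e: e black — skip
              i→h: h is gray → back edge
First back edge: i → h.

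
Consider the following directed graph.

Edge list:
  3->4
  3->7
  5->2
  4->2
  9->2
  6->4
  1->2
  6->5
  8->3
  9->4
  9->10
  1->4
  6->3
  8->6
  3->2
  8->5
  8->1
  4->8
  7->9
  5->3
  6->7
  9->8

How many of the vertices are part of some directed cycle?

A vertex is on a directed cycle iff it belongs to a strongly connected component of size ≥ 2 (or has a self-loop).
The vertices on cycles are {1, 3, 4, 5, 6, 7, 8, 9} — 8 in total.

8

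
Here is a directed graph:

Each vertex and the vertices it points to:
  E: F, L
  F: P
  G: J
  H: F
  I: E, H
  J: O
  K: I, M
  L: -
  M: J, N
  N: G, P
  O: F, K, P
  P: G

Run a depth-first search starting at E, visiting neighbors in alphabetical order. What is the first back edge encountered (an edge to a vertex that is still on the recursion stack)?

O→F

DFS from E (visiting neighbors in alphabetical order); mark gray on enter, black on exit:
E gray
  F gray
    P gray
      G gray
        J gray
          O gray
            O→F: F is gray → back edge
First back edge: O → F.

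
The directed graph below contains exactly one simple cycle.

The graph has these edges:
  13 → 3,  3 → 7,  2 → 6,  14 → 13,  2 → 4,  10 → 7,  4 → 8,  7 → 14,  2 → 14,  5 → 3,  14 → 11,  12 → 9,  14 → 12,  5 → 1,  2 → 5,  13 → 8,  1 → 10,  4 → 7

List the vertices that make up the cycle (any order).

DFS with gray/black marking from 14:
14 gray
  12 gray
    9 gray
    9 black
  12 black
  13 gray
    3 gray
      7 gray
        7→14: 14 is gray → back edge
Back edge closes the cycle 14 → 13 → 3 → 7 → 14; its vertices are {3, 7, 13, 14}.

3, 7, 13, 14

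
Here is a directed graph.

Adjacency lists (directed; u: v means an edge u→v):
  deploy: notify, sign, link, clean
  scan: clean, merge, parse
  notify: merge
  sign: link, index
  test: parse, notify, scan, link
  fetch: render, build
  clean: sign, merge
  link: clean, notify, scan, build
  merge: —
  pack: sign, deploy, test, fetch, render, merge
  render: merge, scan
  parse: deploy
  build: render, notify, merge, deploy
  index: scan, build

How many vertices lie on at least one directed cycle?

A vertex is on a directed cycle iff it belongs to a strongly connected component of size ≥ 2 (or has a self-loop).
The vertices on cycles are {link, scan, sign, build, clean, index, parse, deploy, render} — 9 in total.

9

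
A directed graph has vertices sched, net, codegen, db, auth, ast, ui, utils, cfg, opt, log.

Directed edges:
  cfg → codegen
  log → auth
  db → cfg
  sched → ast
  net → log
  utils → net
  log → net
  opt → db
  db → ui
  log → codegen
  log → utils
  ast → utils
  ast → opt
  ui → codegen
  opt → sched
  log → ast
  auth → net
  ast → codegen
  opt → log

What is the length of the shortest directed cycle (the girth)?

For each vertex v, BFS finds the shortest path from v back to v.
The shortest such closed walk is log → net → log, length 2.

2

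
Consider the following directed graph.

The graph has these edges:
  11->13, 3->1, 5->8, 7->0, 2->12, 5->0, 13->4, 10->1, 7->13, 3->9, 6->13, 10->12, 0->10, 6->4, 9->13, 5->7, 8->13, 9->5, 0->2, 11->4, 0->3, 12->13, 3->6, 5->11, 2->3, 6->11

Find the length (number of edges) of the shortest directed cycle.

4

For each vertex v, BFS finds the shortest path from v back to v.
The shortest such closed walk is 0 → 3 → 9 → 5 → 0, length 4.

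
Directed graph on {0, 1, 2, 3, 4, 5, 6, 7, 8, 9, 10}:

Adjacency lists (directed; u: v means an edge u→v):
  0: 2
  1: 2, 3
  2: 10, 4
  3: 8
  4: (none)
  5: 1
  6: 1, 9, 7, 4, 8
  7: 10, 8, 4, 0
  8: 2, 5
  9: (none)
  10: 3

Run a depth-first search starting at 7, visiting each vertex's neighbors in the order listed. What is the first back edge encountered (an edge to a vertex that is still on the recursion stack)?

DFS from 7 (visiting each vertex's neighbors in the order listed); mark gray on enter, black on exit:
7 gray
  10 gray
    3 gray
      8 gray
        2 gray
          2→10: 10 is gray → back edge
First back edge: 2 → 10.

2→10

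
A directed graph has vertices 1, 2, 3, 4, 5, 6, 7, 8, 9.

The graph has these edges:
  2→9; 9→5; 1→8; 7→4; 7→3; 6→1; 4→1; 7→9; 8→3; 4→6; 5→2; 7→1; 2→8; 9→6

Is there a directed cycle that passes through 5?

5 is on a cycle iff 5 can reach itself via ≥1 edge.
5 → 2 → 9 → 5 — yes.

Yes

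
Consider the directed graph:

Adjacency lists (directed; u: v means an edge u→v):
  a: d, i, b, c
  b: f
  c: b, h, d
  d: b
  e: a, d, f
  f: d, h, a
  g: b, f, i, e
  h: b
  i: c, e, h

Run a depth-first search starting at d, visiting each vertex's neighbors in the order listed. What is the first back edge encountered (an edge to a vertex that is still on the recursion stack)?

DFS from d (visiting each vertex's neighbors in the order listed); mark gray on enter, black on exit:
d gray
  b gray
    f gray
      f→d: d is gray → back edge
First back edge: f → d.

f->d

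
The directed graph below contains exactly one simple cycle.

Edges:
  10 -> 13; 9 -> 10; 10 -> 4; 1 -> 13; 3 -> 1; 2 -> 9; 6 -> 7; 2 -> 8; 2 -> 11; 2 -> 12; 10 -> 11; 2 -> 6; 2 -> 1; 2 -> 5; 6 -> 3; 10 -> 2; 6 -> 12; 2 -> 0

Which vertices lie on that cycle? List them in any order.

DFS with gray/black marking from 9:
9 gray
  10 gray
    2 gray
      0 gray
      0 black
      8 gray
      8 black
      1 gray
        13 gray
        13 black
      1 black
      11 gray
      11 black
      12 gray
      12 black
      2→9: 9 is gray → back edge
Back edge closes the cycle 9 → 10 → 2 → 9; its vertices are {2, 9, 10}.

2, 9, 10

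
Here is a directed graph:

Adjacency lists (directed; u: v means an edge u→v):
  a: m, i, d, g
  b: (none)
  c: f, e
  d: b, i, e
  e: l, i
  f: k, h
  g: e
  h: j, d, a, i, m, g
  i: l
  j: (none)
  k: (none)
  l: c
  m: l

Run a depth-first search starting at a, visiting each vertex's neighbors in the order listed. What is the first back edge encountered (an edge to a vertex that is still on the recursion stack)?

DFS from a (visiting each vertex's neighbors in the order listed); mark gray on enter, black on exit:
a gray
  m gray
    l gray
      c gray
        f gray
          k gray
          k black
          h gray
            j gray
            j black
            d gray
              b gray
              b black
              i gray
                i→l: l is gray → back edge
First back edge: i → l.

i→l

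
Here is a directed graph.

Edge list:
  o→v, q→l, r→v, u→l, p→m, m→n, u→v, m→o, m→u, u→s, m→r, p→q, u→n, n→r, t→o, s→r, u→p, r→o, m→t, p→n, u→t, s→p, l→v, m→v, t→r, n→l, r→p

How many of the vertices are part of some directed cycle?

7

A vertex is on a directed cycle iff it belongs to a strongly connected component of size ≥ 2 (or has a self-loop).
The vertices on cycles are {m, n, p, r, s, t, u} — 7 in total.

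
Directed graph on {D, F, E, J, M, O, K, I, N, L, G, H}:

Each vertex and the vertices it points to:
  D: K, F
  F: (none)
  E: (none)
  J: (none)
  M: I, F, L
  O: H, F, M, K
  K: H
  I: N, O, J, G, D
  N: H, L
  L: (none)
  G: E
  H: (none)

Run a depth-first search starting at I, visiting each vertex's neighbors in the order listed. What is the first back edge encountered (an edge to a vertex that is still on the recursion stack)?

M->I

DFS from I (visiting each vertex's neighbors in the order listed); mark gray on enter, black on exit:
I gray
  N gray
    H gray
    H black
    L gray
    L black
  N black
  O gray
    O→H: H black — skip
    F gray
    F black
    M gray
      M→I: I is gray → back edge
First back edge: M → I.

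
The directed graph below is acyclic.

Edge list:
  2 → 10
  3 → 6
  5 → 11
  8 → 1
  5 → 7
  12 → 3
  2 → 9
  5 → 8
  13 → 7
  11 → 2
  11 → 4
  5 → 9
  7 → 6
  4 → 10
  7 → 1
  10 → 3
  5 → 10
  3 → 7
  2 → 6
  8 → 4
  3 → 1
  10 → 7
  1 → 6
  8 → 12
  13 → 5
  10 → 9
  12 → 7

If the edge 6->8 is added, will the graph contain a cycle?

Adding 6→8 creates a cycle iff 8 can already reach 6.
Path from 8: 8 → 1 → 6.
So 8 → … → 6 → 8 is a cycle.

Yes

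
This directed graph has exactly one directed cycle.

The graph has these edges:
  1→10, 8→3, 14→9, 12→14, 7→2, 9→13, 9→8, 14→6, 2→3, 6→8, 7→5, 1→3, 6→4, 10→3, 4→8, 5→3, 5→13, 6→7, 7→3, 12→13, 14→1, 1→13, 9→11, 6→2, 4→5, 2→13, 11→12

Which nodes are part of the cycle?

9, 11, 12, 14

DFS with gray/black marking from 14:
14 gray
  6 gray
    7 gray
      2 gray
        13 gray
        13 black
        3 gray
        3 black
      2 black
      5 gray
        5→13: 13 black — skip
        5→3: 3 black — skip
      5 black
      7→3: 3 black — skip
    7 black
    4 gray
      8 gray
        8→3: 3 black — skip
      8 black
      4→5: 5 black — skip
    4 black
    6→8: 8 black — skip
    6→2: 2 black — skip
  6 black
  9 gray
    9→13: 13 black — skip
    9→8: 8 black — skip
    11 gray
      12 gray
        12→13: 13 black — skip
        12→14: 14 is gray → back edge
Back edge closes the cycle 14 → 9 → 11 → 12 → 14; its vertices are {9, 11, 12, 14}.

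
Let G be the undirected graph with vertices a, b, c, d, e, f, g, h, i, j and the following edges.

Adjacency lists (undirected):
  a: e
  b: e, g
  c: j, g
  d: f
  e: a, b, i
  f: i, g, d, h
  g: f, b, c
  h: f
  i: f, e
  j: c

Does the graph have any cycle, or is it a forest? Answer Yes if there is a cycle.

DFS, tracking each vertex's parent; an edge to a visited non-parent vertex closes a cycle.
Start from b:
visit b (parent –)
  visit e (parent b)
    visit a (parent e)
      a–e: parent, skip
    e–b: parent, skip
    visit i (parent e)
      visit f (parent i)
        f–i: parent, skip
        visit g (parent f)
          g–f: parent, skip
          g–b: b visited and ≠ parent → cycle
Cycle: b – e – i – f – g – b.

Yes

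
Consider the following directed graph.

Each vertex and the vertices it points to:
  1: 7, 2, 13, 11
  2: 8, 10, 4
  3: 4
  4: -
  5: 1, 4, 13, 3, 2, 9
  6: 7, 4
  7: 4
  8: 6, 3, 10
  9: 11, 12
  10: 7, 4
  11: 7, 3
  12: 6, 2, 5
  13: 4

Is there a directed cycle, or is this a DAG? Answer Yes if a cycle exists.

Yes

DFS with white/gray/black marking, starting from 12:
12 gray
  6 gray
    7 gray
      4 gray
      4 black
    7 black
    6→4: 4 black — skip
  6 black
  2 gray
    8 gray
      8→6: 6 black — skip
      3 gray
        3→4: 4 black — skip
      3 black
      10 gray
        10→7: 7 black — skip
        10→4: 4 black — skip
      10 black
    8 black
    2→10: 10 black — skip
    2→4: 4 black — skip
  2 black
  5 gray
    1 gray
      1→7: 7 black — skip
      1→2: 2 black — skip
      13 gray
        13→4: 4 black — skip
      13 black
      11 gray
        11→7: 7 black — skip
        11→3: 3 black — skip
      11 black
    1 black
    5→4: 4 black — skip
    5→13: 13 black — skip
    5→3: 3 black — skip
    5→2: 2 black — skip
    9 gray
      9→11: 11 black — skip
      9→12: 12 is gray → back edge
Back edge found, so a cycle exists: 12 → 5 → 9 → 12.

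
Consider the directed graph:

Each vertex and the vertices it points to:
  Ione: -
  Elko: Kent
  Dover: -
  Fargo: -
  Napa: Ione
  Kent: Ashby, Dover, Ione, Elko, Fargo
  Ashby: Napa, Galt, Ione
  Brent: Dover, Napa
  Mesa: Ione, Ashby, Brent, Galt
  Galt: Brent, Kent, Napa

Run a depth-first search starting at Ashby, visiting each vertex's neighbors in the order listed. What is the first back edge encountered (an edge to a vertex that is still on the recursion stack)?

Kent->Ashby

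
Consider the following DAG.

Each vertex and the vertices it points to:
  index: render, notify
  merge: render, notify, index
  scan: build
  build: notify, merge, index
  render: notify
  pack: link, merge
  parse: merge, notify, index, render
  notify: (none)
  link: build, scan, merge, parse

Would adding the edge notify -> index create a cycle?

Adding notify→index creates a cycle iff index can already reach notify.
Path from index: index → notify.
So index → … → notify → index is a cycle.

Yes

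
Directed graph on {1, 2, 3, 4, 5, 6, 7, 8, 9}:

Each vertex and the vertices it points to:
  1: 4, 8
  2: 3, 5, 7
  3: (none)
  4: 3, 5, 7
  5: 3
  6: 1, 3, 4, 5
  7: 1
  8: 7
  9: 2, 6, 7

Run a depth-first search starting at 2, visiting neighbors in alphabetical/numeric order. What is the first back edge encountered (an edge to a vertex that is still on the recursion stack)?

4→7

DFS from 2 (visiting neighbors in alphabetical/numeric order); mark gray on enter, black on exit:
2 gray
  3 gray
  3 black
  5 gray
    5→3: 3 black — skip
  5 black
  7 gray
    1 gray
      4 gray
        4→3: 3 black — skip
        4→5: 5 black — skip
        4→7: 7 is gray → back edge
First back edge: 4 → 7.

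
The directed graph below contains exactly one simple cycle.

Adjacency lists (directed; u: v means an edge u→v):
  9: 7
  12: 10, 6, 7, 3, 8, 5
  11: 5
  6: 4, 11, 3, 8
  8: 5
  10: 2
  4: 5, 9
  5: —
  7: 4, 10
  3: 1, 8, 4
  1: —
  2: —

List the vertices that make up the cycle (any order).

DFS with gray/black marking from 7:
7 gray
  4 gray
    5 gray
    5 black
    9 gray
      9→7: 7 is gray → back edge
Back edge closes the cycle 7 → 4 → 9 → 7; its vertices are {4, 7, 9}.

4, 7, 9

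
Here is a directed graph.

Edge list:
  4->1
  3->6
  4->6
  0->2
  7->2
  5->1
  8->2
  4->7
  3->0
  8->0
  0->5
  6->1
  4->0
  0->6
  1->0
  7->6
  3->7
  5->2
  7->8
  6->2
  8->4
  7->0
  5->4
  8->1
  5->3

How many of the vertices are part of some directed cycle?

A vertex is on a directed cycle iff it belongs to a strongly connected component of size ≥ 2 (or has a self-loop).
The vertices on cycles are {0, 1, 3, 4, 5, 6, 7, 8} — 8 in total.

8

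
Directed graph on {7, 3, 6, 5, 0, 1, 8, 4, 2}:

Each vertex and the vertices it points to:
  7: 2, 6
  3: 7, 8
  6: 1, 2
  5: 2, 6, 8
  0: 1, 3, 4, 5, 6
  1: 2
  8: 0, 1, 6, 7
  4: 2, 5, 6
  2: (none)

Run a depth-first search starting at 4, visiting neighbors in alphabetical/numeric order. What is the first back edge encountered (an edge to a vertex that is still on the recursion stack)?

DFS from 4 (visiting neighbors in alphabetical/numeric order); mark gray on enter, black on exit:
4 gray
  2 gray
  2 black
  5 gray
    5→2: 2 black — skip
    6 gray
      1 gray
        1→2: 2 black — skip
      1 black
      6→2: 2 black — skip
    6 black
    8 gray
      0 gray
        0→1: 1 black — skip
        3 gray
          7 gray
            7→2: 2 black — skip
            7→6: 6 black — skip
          7 black
          3→8: 8 is gray → back edge
First back edge: 3 → 8.

3→8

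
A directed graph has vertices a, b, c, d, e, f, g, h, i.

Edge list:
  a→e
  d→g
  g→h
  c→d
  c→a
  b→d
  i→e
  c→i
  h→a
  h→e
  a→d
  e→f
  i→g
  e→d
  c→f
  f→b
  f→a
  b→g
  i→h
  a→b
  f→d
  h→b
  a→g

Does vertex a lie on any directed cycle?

Yes

a is on a cycle iff a can reach itself via ≥1 edge.
a → g → h → a — yes.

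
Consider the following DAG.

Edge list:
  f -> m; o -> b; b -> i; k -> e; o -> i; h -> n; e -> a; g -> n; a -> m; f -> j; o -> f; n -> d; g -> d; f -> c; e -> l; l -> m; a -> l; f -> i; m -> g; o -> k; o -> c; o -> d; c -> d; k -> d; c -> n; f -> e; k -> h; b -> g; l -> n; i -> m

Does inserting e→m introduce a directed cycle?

No

Adding e→m creates a cycle iff m can already reach e.
Explore from m: no path reaches e. The graph stays acyclic.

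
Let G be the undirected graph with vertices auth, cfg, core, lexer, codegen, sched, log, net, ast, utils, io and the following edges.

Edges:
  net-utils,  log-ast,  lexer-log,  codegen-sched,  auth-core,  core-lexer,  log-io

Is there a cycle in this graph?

DFS, tracking each vertex's parent; an edge to a visited non-parent vertex closes a cycle.
Start from core:
visit core (parent –)
  visit auth (parent core)
    auth–core: parent, skip
  visit lexer (parent core)
    lexer–core: parent, skip
    visit log (parent lexer)
      visit ast (parent log)
        ast–log: parent, skip
      log–lexer: parent, skip
      visit io (parent log)
        io–log: parent, skip
visit cfg (parent –)
visit codegen (parent –)
  visit sched (parent codegen)
    sched–codegen: parent, skip
visit net (parent –)
  visit utils (parent net)
    utils–net: parent, skip
No non-parent visited neighbor found — the graph is a forest.

No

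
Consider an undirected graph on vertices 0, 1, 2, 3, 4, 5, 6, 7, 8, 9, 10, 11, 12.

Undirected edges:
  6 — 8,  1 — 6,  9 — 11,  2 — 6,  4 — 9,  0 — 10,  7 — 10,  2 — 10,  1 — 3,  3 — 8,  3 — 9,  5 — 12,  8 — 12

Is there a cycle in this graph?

DFS, tracking each vertex's parent; an edge to a visited non-parent vertex closes a cycle.
Start from 0:
visit 0 (parent –)
  visit 10 (parent 0)
    visit 7 (parent 10)
      7–10: parent, skip
    visit 2 (parent 10)
      2–10: parent, skip
      visit 6 (parent 2)
        visit 8 (parent 6)
          visit 12 (parent 8)
            visit 5 (parent 12)
              5–12: parent, skip
            12–8: parent, skip
          8–6: parent, skip
          visit 3 (parent 8)
            3–8: parent, skip
            visit 9 (parent 3)
              visit 11 (parent 9)
                11–9: parent, skip
              visit 4 (parent 9)
                4–9: parent, skip
              9–3: parent, skip
            visit 1 (parent 3)
              1–6: 6 visited and ≠ parent → cycle
Cycle: 6 – 8 – 3 – 1 – 6.

Yes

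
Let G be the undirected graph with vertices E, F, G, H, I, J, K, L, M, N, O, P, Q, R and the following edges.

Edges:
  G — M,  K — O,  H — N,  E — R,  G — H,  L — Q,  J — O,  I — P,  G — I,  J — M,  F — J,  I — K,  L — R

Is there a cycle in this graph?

Yes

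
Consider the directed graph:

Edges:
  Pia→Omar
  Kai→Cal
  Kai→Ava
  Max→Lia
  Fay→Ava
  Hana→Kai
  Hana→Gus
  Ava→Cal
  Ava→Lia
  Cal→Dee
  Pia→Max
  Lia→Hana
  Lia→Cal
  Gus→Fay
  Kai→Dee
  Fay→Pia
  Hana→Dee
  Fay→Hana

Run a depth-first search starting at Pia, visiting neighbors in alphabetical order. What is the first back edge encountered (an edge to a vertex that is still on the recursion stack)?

DFS from Pia (visiting neighbors in alphabetical order); mark gray on enter, black on exit:
Pia gray
  Max gray
    Lia gray
      Cal gray
        Dee gray
        Dee black
      Cal black
      Hana gray
        Hana→Dee: Dee black — skip
        Gus gray
          Fay gray
            Ava gray
              Ava→Cal: Cal black — skip
              Ava→Lia: Lia is gray → back edge
First back edge: Ava → Lia.

Ava→Lia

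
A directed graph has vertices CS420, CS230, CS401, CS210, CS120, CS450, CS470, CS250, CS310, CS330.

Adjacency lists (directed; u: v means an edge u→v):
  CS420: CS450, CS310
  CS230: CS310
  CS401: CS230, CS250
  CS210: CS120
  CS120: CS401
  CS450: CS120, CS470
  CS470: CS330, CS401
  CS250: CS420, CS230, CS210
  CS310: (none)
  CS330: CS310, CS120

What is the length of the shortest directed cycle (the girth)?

4

For each vertex v, BFS finds the shortest path from v back to v.
The shortest such closed walk is CS401 → CS250 → CS210 → CS120 → CS401, length 4.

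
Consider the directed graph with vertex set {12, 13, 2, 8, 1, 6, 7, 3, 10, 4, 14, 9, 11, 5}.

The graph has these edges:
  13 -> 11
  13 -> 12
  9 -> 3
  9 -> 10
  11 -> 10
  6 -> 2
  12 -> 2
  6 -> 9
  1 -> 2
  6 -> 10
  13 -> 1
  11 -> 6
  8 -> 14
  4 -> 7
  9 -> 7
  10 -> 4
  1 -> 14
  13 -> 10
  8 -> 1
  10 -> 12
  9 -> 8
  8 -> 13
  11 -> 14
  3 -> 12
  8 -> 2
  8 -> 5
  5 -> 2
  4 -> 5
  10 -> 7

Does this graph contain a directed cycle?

Yes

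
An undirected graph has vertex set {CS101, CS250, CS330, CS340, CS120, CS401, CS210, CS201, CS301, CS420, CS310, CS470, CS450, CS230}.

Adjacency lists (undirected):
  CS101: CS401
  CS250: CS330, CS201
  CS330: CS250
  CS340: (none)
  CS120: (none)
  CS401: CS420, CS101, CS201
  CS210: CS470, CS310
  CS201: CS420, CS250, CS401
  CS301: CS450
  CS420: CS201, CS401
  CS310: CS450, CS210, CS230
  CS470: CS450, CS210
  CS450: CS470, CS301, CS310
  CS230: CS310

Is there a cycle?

Yes

DFS, tracking each vertex's parent; an edge to a visited non-parent vertex closes a cycle.
Start from CS101:
visit CS101 (parent –)
  visit CS401 (parent CS101)
    visit CS420 (parent CS401)
      visit CS201 (parent CS420)
        CS201–CS420: parent, skip
        visit CS250 (parent CS201)
          visit CS330 (parent CS250)
            CS330–CS250: parent, skip
          CS250–CS201: parent, skip
        CS201–CS401: CS401 visited and ≠ parent → cycle
Cycle: CS401 – CS420 – CS201 – CS401.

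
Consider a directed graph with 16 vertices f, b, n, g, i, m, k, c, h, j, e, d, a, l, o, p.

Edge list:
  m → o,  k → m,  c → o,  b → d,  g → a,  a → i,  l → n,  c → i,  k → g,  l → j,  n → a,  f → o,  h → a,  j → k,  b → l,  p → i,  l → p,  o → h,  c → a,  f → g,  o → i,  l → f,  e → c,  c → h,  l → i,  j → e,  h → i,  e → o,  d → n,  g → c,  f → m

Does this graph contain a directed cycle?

No

DFS with white/gray/black marking, starting from a:
a gray
  i gray
  i black
a black
f gray
  o gray
    o→i: i black — skip
    h gray
      h→a: a black — skip
      h→i: i black — skip
    h black
  o black
  m gray
    m→o: o black — skip
  m black
  g gray
    c gray
      c→o: o black — skip
      c→h: h black — skip
      c→i: i black — skip
      c→a: a black — skip
    c black
    g→a: a black — skip
  g black
f black
b gray
  d gray
    n gray
      n→a: a black — skip
    n black
  d black
  l gray
    j gray
      k gray
        k→m: m black — skip
        k→g: g black — skip
      k black
      e gray
        e→c: c black — skip
        e→o: o black — skip
      e black
    j black
    l→n: n black — skip
    l→i: i black — skip
    l→f: f black — skip
    p gray
      p→i: i black — skip
    p black
  l black
b black
Every edge goes to a white or black vertex — no back edge, so the graph is acyclic.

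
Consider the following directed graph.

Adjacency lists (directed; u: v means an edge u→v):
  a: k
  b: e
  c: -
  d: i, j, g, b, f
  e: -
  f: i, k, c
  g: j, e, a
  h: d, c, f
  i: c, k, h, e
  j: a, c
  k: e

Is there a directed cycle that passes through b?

No

b lies on a cycle iff there is a path from b back to itself.
Exploring from b, it never reaches itself; equivalently, its strongly connected component is a singleton.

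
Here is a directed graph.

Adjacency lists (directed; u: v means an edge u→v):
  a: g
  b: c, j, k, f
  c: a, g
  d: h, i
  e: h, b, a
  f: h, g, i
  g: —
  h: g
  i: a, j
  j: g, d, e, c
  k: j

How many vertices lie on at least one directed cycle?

7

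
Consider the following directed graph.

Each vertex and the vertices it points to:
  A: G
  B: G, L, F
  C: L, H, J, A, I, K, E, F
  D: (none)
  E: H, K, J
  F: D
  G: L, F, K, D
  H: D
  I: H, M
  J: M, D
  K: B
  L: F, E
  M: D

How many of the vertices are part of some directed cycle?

A vertex is on a directed cycle iff it belongs to a strongly connected component of size ≥ 2 (or has a self-loop).
The vertices on cycles are {B, E, G, K, L} — 5 in total.

5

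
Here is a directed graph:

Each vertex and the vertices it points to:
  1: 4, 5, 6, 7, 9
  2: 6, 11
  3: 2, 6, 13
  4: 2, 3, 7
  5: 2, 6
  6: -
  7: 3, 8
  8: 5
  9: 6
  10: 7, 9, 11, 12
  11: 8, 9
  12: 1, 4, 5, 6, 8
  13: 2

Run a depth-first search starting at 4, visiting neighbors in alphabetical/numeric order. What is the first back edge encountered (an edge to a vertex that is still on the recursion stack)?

5->2

DFS from 4 (visiting neighbors in alphabetical/numeric order); mark gray on enter, black on exit:
4 gray
  2 gray
    6 gray
    6 black
    11 gray
      8 gray
        5 gray
          5→2: 2 is gray → back edge
First back edge: 5 → 2.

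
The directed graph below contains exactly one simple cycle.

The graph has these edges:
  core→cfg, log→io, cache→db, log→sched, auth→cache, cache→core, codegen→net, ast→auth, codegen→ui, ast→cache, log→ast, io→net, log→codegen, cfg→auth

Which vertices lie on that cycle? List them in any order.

DFS with gray/black marking from cache:
cache gray
  core gray
    cfg gray
      auth gray
        auth→cache: cache is gray → back edge
Back edge closes the cycle cache → core → cfg → auth → cache; its vertices are {cfg, auth, core, cache}.

cfg, auth, core, cache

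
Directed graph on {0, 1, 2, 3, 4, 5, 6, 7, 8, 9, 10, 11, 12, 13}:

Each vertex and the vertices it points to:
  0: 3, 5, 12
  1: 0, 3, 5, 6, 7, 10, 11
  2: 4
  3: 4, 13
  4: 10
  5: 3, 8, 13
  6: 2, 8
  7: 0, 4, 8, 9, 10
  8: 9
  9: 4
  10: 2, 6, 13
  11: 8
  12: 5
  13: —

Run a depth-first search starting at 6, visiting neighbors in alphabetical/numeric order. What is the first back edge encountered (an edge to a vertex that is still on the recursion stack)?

DFS from 6 (visiting neighbors in alphabetical/numeric order); mark gray on enter, black on exit:
6 gray
  2 gray
    4 gray
      10 gray
        10→2: 2 is gray → back edge
First back edge: 10 → 2.

10->2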